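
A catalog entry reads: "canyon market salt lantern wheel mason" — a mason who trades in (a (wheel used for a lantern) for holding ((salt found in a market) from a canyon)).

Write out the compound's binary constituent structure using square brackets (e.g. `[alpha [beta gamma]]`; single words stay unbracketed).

Whole compound: head "mason", modifier "canyon market salt lantern wheel".
"canyon market salt lantern wheel" → head "wheel" (specifically "lantern wheel"), modifier "canyon market salt".
"canyon market salt" → head "salt" (specifically "market salt"), modifier "canyon".
"market salt" → head "salt", modifier "market".
"lantern wheel" → head "wheel", modifier "lantern".
Assembled: [[[canyon [market salt]] [lantern wheel]] mason].

[[[canyon [market salt]] [lantern wheel]] mason]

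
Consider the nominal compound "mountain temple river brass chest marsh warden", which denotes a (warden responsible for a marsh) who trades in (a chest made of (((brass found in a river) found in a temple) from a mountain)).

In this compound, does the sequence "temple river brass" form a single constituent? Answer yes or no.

The paraphrase groups the words so that "temple river brass" is one unit: it corresponds to a single parenthesized sub-phrase.
The full structure is [[[mountain [temple [river brass]]] chest] [marsh warden]], in which [temple river brass] is a constituent.

yes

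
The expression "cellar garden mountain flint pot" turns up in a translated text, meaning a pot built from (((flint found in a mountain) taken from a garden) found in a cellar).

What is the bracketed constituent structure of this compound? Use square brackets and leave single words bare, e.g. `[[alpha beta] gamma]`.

[[cellar [garden [mountain flint]]] pot]

Overall it is a kind of pot; the modifier is "cellar garden mountain flint".
"cellar garden mountain flint" → head "flint" (specifically "garden mountain flint"), modifier "cellar".
"garden mountain flint" → head "flint" (specifically "mountain flint"), modifier "garden".
"mountain flint" → head "flint", modifier "mountain".
Putting it together: [[cellar [garden [mountain flint]]] pot].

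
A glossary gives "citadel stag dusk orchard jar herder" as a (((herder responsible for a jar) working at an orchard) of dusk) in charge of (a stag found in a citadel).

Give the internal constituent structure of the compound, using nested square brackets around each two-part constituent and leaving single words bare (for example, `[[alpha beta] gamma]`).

The outermost head in the paraphrase is "herder" (specifically "dusk orchard jar herder"), modified by "citadel stag".
Within "citadel stag", the head is "stag" and the modifier is "citadel".
Within "dusk orchard jar herder", the head is "herder" (specifically "orchard jar herder") and the modifier is "dusk".
Within "orchard jar herder", the head is "herder" (specifically "jar herder") and the modifier is "orchard".
Within "jar herder", the head is "herder" and the modifier is "jar".
So the structure is [[citadel stag] [dusk [orchard [jar herder]]]].

[[citadel stag] [dusk [orchard [jar herder]]]]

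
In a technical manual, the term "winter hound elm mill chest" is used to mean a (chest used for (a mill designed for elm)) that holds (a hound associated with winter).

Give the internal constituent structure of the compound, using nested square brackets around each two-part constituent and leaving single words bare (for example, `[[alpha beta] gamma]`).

Overall it is a kind of chest (specifically "elm mill chest"); the modifier is "winter hound".
Within "winter hound", the head is "hound" and the modifier is "winter".
Within "elm mill chest", the head is "chest" and the modifier is "elm mill".
Within "elm mill", the head is "mill" and the modifier is "elm".
Putting it together: [[winter hound] [[elm mill] chest]].

[[winter hound] [[elm mill] chest]]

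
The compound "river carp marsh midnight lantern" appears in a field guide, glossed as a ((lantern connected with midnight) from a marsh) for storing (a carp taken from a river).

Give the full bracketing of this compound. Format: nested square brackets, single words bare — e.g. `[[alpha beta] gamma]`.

[[river carp] [marsh [midnight lantern]]]

At the top level: head "lantern" (specifically "marsh midnight lantern"); modifier "river carp".
Within "river carp", the head is "carp" and the modifier is "river".
Within "marsh midnight lantern", the head is "lantern" (specifically "midnight lantern") and the modifier is "marsh".
Within "midnight lantern", the head is "lantern" and the modifier is "midnight".
Putting it together: [[river carp] [marsh [midnight lantern]]].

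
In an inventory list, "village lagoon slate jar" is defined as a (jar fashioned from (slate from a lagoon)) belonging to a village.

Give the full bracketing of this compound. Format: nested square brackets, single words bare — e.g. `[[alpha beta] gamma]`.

At the top level: head "jar" (specifically "lagoon slate jar"); modifier "village".
"lagoon slate jar" → head "jar", modifier "lagoon slate".
"lagoon slate" → head "slate", modifier "lagoon".
Putting it together: [village [[lagoon slate] jar]].

[village [[lagoon slate] jar]]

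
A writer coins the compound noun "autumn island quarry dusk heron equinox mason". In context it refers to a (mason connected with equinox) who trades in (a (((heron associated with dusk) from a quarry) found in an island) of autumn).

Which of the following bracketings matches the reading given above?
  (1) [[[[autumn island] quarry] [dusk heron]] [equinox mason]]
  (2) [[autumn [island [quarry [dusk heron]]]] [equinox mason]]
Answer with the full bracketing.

[[autumn [island [quarry [dusk heron]]]] [equinox mason]]

The paraphrase's head is the "mason" part ("equinox mason"); its modifier is "autumn island quarry dusk heron".
That top-level split, carried through the inner groups, gives [[autumn [island [quarry [dusk heron]]]] [equinox mason]].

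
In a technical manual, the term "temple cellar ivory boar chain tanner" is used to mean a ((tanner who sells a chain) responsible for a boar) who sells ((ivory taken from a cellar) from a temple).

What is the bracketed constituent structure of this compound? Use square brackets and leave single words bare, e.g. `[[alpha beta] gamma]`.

[[temple [cellar ivory]] [boar [chain tanner]]]

At the top level: head "tanner" (specifically "boar chain tanner"); modifier "temple cellar ivory".
"temple cellar ivory" → head "ivory" (specifically "cellar ivory"), modifier "temple".
"cellar ivory" → head "ivory", modifier "cellar".
"boar chain tanner" → head "tanner" (specifically "chain tanner"), modifier "boar".
"chain tanner" → head "tanner", modifier "chain".
So the structure is [[temple [cellar ivory]] [boar [chain tanner]]].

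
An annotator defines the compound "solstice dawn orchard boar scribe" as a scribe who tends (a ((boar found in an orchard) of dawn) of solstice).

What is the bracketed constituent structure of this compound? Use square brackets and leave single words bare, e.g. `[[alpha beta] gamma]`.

The outermost head in the paraphrase is "scribe", modified by "solstice dawn orchard boar".
Inside "solstice dawn orchard boar": head "boar" (specifically "dawn orchard boar"), modifier "solstice".
Inside "dawn orchard boar": head "boar" (specifically "orchard boar"), modifier "dawn".
Inside "orchard boar": head "boar", modifier "orchard".
Putting it together: [[solstice [dawn [orchard boar]]] scribe].

[[solstice [dawn [orchard boar]]] scribe]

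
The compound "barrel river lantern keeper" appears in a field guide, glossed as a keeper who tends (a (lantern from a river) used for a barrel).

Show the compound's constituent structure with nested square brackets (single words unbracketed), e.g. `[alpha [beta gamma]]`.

The outermost head in the paraphrase is "keeper", modified by "barrel river lantern".
Within "barrel river lantern", the head is "lantern" (specifically "river lantern") and the modifier is "barrel".
Within "river lantern", the head is "lantern" and the modifier is "river".
So the structure is [[barrel [river lantern]] keeper].

[[barrel [river lantern]] keeper]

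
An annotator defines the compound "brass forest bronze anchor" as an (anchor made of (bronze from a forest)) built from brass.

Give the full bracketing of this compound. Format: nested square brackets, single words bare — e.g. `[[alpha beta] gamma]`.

[brass [[forest bronze] anchor]]

The outermost head in the paraphrase is "anchor" (specifically "forest bronze anchor"), modified by "brass".
"forest bronze anchor" → head "anchor", modifier "forest bronze".
"forest bronze" → head "bronze", modifier "forest".
Putting it together: [brass [[forest bronze] anchor]].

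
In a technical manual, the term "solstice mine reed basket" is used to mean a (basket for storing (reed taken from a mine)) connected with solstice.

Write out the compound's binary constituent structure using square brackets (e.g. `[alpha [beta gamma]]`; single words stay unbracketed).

[solstice [[mine reed] basket]]

Whole compound: head "basket" (specifically "mine reed basket"), modifier "solstice".
Within "mine reed basket", the head is "basket" and the modifier is "mine reed".
Within "mine reed", the head is "reed" and the modifier is "mine".
Putting it together: [solstice [[mine reed] basket]].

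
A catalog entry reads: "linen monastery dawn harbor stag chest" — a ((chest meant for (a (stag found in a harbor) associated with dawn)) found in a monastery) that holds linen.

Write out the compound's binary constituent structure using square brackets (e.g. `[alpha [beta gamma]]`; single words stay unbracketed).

[linen [monastery [[dawn [harbor stag]] chest]]]

Overall it is a kind of chest (specifically "monastery dawn harbor stag chest"); the modifier is "linen".
Within "monastery dawn harbor stag chest", the head is "chest" (specifically "dawn harbor stag chest") and the modifier is "monastery".
Within "dawn harbor stag chest", the head is "chest" and the modifier is "dawn harbor stag".
Within "dawn harbor stag", the head is "stag" (specifically "harbor stag") and the modifier is "dawn".
Within "harbor stag", the head is "stag" and the modifier is "harbor".
Putting it together: [linen [monastery [[dawn [harbor stag]] chest]]].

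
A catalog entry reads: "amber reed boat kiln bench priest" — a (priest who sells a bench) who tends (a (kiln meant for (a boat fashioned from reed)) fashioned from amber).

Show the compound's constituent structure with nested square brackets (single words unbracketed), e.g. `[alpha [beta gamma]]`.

Overall it is a kind of priest (specifically "bench priest"); the modifier is "amber reed boat kiln".
"amber reed boat kiln" → head "kiln" (specifically "reed boat kiln"), modifier "amber".
"reed boat kiln" → head "kiln", modifier "reed boat".
"reed boat" → head "boat", modifier "reed".
"bench priest" → head "priest", modifier "bench".
Putting it together: [[amber [[reed boat] kiln]] [bench priest]].

[[amber [[reed boat] kiln]] [bench priest]]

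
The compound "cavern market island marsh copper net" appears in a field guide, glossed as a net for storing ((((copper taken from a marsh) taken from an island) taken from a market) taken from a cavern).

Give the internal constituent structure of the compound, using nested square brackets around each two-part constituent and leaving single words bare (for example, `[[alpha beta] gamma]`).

At the top level: head "net"; modifier "cavern market island marsh copper".
Inside "cavern market island marsh copper": head "copper" (specifically "market island marsh copper"), modifier "cavern".
Inside "market island marsh copper": head "copper" (specifically "island marsh copper"), modifier "market".
Inside "island marsh copper": head "copper" (specifically "marsh copper"), modifier "island".
Inside "marsh copper": head "copper", modifier "marsh".
So the structure is [[cavern [market [island [marsh copper]]]] net].

[[cavern [market [island [marsh copper]]]] net]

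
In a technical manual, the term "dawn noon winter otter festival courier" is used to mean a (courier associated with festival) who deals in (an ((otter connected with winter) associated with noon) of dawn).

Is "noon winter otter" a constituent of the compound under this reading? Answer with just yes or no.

The paraphrase groups the words so that "noon winter otter" is one unit: it corresponds to a single parenthesized sub-phrase.
The full structure is [[dawn [noon [winter otter]]] [festival courier]], in which [noon winter otter] is a constituent.

yes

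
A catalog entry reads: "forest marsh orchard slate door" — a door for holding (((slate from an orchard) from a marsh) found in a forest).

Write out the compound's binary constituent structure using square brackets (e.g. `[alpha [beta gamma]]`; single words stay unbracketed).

[[forest [marsh [orchard slate]]] door]

Overall it is a kind of door; the modifier is "forest marsh orchard slate".
"forest marsh orchard slate" → head "slate" (specifically "marsh orchard slate"), modifier "forest".
"marsh orchard slate" → head "slate" (specifically "orchard slate"), modifier "marsh".
"orchard slate" → head "slate", modifier "orchard".
So the structure is [[forest [marsh [orchard slate]]] door].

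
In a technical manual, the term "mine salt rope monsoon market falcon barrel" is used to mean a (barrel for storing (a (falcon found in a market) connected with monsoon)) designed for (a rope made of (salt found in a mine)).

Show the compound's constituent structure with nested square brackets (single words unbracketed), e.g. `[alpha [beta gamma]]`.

[[[mine salt] rope] [[monsoon [market falcon]] barrel]]

The outermost head in the paraphrase is "barrel" (specifically "monsoon market falcon barrel"), modified by "mine salt rope".
Inside "mine salt rope": head "rope", modifier "mine salt".
Inside "mine salt": head "salt", modifier "mine".
Inside "monsoon market falcon barrel": head "barrel", modifier "monsoon market falcon".
Inside "monsoon market falcon": head "falcon" (specifically "market falcon"), modifier "monsoon".
Inside "market falcon": head "falcon", modifier "market".
Putting it together: [[[mine salt] rope] [[monsoon [market falcon]] barrel]].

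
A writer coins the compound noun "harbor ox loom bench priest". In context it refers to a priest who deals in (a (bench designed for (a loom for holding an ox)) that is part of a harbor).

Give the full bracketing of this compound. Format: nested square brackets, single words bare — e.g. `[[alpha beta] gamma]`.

[[harbor [[ox loom] bench]] priest]

The outermost head in the paraphrase is "priest", modified by "harbor ox loom bench".
Inside "harbor ox loom bench": head "bench" (specifically "ox loom bench"), modifier "harbor".
Inside "ox loom bench": head "bench", modifier "ox loom".
Inside "ox loom": head "loom", modifier "ox".
Putting it together: [[harbor [[ox loom] bench]] priest].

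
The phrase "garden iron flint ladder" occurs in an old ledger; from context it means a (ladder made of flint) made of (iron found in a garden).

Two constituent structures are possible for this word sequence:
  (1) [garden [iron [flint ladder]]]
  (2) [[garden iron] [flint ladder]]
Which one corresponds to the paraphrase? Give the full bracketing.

The paraphrase's head is the "ladder" part ("flint ladder"); its modifier is "garden iron".
That top-level split, carried through the inner groups, gives [[garden iron] [flint ladder]].

[[garden iron] [flint ladder]]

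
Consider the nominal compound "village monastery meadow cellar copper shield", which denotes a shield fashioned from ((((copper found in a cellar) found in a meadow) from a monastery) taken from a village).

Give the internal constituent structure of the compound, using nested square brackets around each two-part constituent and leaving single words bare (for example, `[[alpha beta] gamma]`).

[[village [monastery [meadow [cellar copper]]]] shield]

At the top level: head "shield"; modifier "village monastery meadow cellar copper".
Within "village monastery meadow cellar copper", the head is "copper" (specifically "monastery meadow cellar copper") and the modifier is "village".
Within "monastery meadow cellar copper", the head is "copper" (specifically "meadow cellar copper") and the modifier is "monastery".
Within "meadow cellar copper", the head is "copper" (specifically "cellar copper") and the modifier is "meadow".
Within "cellar copper", the head is "copper" and the modifier is "cellar".
So the structure is [[village [monastery [meadow [cellar copper]]]] shield].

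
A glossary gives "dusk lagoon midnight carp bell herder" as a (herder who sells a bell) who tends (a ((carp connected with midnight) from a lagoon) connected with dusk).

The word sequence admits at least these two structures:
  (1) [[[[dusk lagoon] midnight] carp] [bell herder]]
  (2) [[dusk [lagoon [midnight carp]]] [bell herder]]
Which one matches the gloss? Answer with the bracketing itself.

[[dusk [lagoon [midnight carp]]] [bell herder]]

The paraphrase's head is the "herder" part ("bell herder"); its modifier is "dusk lagoon midnight carp".
That top-level split, carried through the inner groups, gives [[dusk [lagoon [midnight carp]]] [bell herder]].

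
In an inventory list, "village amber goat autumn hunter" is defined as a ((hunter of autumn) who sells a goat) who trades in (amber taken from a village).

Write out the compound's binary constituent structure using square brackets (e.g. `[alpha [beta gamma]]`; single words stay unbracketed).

[[village amber] [goat [autumn hunter]]]

Overall it is a kind of hunter (specifically "goat autumn hunter"); the modifier is "village amber".
Within "village amber", the head is "amber" and the modifier is "village".
Within "goat autumn hunter", the head is "hunter" (specifically "autumn hunter") and the modifier is "goat".
Within "autumn hunter", the head is "hunter" and the modifier is "autumn".
Putting it together: [[village amber] [goat [autumn hunter]]].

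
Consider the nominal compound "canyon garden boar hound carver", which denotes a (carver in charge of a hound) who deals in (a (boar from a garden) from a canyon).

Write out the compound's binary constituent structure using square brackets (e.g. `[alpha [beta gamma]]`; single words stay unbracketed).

At the top level: head "carver" (specifically "hound carver"); modifier "canyon garden boar".
Inside "canyon garden boar": head "boar" (specifically "garden boar"), modifier "canyon".
Inside "garden boar": head "boar", modifier "garden".
Inside "hound carver": head "carver", modifier "hound".
Putting it together: [[canyon [garden boar]] [hound carver]].

[[canyon [garden boar]] [hound carver]]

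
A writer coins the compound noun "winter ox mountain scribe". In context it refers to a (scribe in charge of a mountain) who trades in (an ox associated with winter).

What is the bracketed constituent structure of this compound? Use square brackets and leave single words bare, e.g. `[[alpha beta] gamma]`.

[[winter ox] [mountain scribe]]

The outermost head in the paraphrase is "scribe" (specifically "mountain scribe"), modified by "winter ox".
Inside "winter ox": head "ox", modifier "winter".
Inside "mountain scribe": head "scribe", modifier "mountain".
So the structure is [[winter ox] [mountain scribe]].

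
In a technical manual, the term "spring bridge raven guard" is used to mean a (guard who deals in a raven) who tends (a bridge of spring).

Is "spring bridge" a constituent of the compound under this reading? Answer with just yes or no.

yes

The paraphrase groups the words so that "spring bridge" is one unit: it corresponds to a single parenthesized sub-phrase.
The full structure is [[spring bridge] [raven guard]], in which [spring bridge] is a constituent.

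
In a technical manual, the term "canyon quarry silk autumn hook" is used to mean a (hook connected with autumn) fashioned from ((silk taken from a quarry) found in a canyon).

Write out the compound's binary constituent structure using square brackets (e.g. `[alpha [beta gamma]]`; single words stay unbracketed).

[[canyon [quarry silk]] [autumn hook]]

At the top level: head "hook" (specifically "autumn hook"); modifier "canyon quarry silk".
"canyon quarry silk" → head "silk" (specifically "quarry silk"), modifier "canyon".
"quarry silk" → head "silk", modifier "quarry".
"autumn hook" → head "hook", modifier "autumn".
Putting it together: [[canyon [quarry silk]] [autumn hook]].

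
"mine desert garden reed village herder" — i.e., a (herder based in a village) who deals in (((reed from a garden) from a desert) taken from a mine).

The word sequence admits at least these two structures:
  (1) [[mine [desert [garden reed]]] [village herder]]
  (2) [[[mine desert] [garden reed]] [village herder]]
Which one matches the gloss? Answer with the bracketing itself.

The paraphrase's head is the "herder" part ("village herder"); its modifier is "mine desert garden reed".
That top-level split, carried through the inner groups, gives [[mine [desert [garden reed]]] [village herder]].

[[mine [desert [garden reed]]] [village herder]]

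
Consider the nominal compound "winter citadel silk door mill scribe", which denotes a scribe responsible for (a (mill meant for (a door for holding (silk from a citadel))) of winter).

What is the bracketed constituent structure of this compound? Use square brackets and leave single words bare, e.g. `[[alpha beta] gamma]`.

[[winter [[[citadel silk] door] mill]] scribe]

The outermost head in the paraphrase is "scribe", modified by "winter citadel silk door mill".
Within "winter citadel silk door mill", the head is "mill" (specifically "citadel silk door mill") and the modifier is "winter".
Within "citadel silk door mill", the head is "mill" and the modifier is "citadel silk door".
Within "citadel silk door", the head is "door" and the modifier is "citadel silk".
Within "citadel silk", the head is "silk" and the modifier is "citadel".
Putting it together: [[winter [[[citadel silk] door] mill]] scribe].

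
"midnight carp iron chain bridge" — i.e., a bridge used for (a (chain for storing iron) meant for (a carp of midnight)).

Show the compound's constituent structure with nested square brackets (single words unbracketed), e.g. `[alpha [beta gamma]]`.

[[[midnight carp] [iron chain]] bridge]

The outermost head in the paraphrase is "bridge", modified by "midnight carp iron chain".
Within "midnight carp iron chain", the head is "chain" (specifically "iron chain") and the modifier is "midnight carp".
Within "midnight carp", the head is "carp" and the modifier is "midnight".
Within "iron chain", the head is "chain" and the modifier is "iron".
So the structure is [[[midnight carp] [iron chain]] bridge].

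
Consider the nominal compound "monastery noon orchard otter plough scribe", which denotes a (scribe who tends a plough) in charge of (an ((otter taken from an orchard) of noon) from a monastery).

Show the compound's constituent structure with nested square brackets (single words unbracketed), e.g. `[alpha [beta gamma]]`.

[[monastery [noon [orchard otter]]] [plough scribe]]

Overall it is a kind of scribe (specifically "plough scribe"); the modifier is "monastery noon orchard otter".
"monastery noon orchard otter" → head "otter" (specifically "noon orchard otter"), modifier "monastery".
"noon orchard otter" → head "otter" (specifically "orchard otter"), modifier "noon".
"orchard otter" → head "otter", modifier "orchard".
"plough scribe" → head "scribe", modifier "plough".
Putting it together: [[monastery [noon [orchard otter]]] [plough scribe]].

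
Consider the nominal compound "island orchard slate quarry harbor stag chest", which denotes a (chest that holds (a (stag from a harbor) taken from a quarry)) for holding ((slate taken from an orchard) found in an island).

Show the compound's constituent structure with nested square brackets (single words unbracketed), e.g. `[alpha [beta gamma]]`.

The outermost head in the paraphrase is "chest" (specifically "quarry harbor stag chest"), modified by "island orchard slate".
Within "island orchard slate", the head is "slate" (specifically "orchard slate") and the modifier is "island".
Within "orchard slate", the head is "slate" and the modifier is "orchard".
Within "quarry harbor stag chest", the head is "chest" and the modifier is "quarry harbor stag".
Within "quarry harbor stag", the head is "stag" (specifically "harbor stag") and the modifier is "quarry".
Within "harbor stag", the head is "stag" and the modifier is "harbor".
So the structure is [[island [orchard slate]] [[quarry [harbor stag]] chest]].

[[island [orchard slate]] [[quarry [harbor stag]] chest]]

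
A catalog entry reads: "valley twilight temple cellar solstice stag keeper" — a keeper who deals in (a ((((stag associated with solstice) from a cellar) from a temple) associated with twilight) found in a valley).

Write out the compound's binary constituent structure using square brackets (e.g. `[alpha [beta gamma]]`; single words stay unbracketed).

[[valley [twilight [temple [cellar [solstice stag]]]]] keeper]

Whole compound: head "keeper", modifier "valley twilight temple cellar solstice stag".
Inside "valley twilight temple cellar solstice stag": head "stag" (specifically "twilight temple cellar solstice stag"), modifier "valley".
Inside "twilight temple cellar solstice stag": head "stag" (specifically "temple cellar solstice stag"), modifier "twilight".
Inside "temple cellar solstice stag": head "stag" (specifically "cellar solstice stag"), modifier "temple".
Inside "cellar solstice stag": head "stag" (specifically "solstice stag"), modifier "cellar".
Inside "solstice stag": head "stag", modifier "solstice".
Putting it together: [[valley [twilight [temple [cellar [solstice stag]]]]] keeper].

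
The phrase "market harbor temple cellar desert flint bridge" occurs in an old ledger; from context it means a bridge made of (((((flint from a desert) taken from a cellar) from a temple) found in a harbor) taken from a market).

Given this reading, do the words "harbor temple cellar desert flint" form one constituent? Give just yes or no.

The paraphrase groups the words so that "harbor temple cellar desert flint" is one unit: it corresponds to a single parenthesized sub-phrase.
The full structure is [[market [harbor [temple [cellar [desert flint]]]]] bridge], in which [harbor temple cellar desert flint] is a constituent.

yes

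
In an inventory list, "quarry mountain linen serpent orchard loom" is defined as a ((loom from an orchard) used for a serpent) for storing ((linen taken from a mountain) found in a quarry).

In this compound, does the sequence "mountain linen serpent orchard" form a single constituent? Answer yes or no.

no

The top-level split is [quarry mountain linen] [serpent orchard loom]; the full structure is [[quarry [mountain linen]] [serpent [orchard loom]]].
"mountain linen serpent orchard" straddles a constituent boundary, so it is not a single unit.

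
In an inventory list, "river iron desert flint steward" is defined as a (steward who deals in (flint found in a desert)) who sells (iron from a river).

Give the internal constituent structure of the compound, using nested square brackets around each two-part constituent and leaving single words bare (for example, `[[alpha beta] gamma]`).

[[river iron] [[desert flint] steward]]

Overall it is a kind of steward (specifically "desert flint steward"); the modifier is "river iron".
Inside "river iron": head "iron", modifier "river".
Inside "desert flint steward": head "steward", modifier "desert flint".
Inside "desert flint": head "flint", modifier "desert".
So the structure is [[river iron] [[desert flint] steward]].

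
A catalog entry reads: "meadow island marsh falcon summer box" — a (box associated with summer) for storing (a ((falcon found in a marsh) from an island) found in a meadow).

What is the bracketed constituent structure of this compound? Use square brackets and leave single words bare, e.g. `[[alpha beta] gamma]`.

[[meadow [island [marsh falcon]]] [summer box]]

Whole compound: head "box" (specifically "summer box"), modifier "meadow island marsh falcon".
"meadow island marsh falcon" → head "falcon" (specifically "island marsh falcon"), modifier "meadow".
"island marsh falcon" → head "falcon" (specifically "marsh falcon"), modifier "island".
"marsh falcon" → head "falcon", modifier "marsh".
"summer box" → head "box", modifier "summer".
Putting it together: [[meadow [island [marsh falcon]]] [summer box]].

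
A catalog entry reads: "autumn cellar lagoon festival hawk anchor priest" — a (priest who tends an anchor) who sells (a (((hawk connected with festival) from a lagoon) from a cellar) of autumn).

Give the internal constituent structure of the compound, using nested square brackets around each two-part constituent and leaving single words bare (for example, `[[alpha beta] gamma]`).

Overall it is a kind of priest (specifically "anchor priest"); the modifier is "autumn cellar lagoon festival hawk".
"autumn cellar lagoon festival hawk" → head "hawk" (specifically "cellar lagoon festival hawk"), modifier "autumn".
"cellar lagoon festival hawk" → head "hawk" (specifically "lagoon festival hawk"), modifier "cellar".
"lagoon festival hawk" → head "hawk" (specifically "festival hawk"), modifier "lagoon".
"festival hawk" → head "hawk", modifier "festival".
"anchor priest" → head "priest", modifier "anchor".
So the structure is [[autumn [cellar [lagoon [festival hawk]]]] [anchor priest]].

[[autumn [cellar [lagoon [festival hawk]]]] [anchor priest]]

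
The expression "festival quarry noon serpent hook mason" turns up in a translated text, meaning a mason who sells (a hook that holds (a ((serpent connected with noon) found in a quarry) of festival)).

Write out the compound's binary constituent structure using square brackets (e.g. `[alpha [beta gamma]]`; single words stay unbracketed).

[[[festival [quarry [noon serpent]]] hook] mason]

The outermost head in the paraphrase is "mason", modified by "festival quarry noon serpent hook".
"festival quarry noon serpent hook" → head "hook", modifier "festival quarry noon serpent".
"festival quarry noon serpent" → head "serpent" (specifically "quarry noon serpent"), modifier "festival".
"quarry noon serpent" → head "serpent" (specifically "noon serpent"), modifier "quarry".
"noon serpent" → head "serpent", modifier "noon".
Putting it together: [[[festival [quarry [noon serpent]]] hook] mason].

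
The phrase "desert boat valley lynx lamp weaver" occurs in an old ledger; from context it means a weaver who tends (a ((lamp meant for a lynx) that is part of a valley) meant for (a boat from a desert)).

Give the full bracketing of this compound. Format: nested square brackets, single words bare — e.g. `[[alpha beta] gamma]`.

[[[desert boat] [valley [lynx lamp]]] weaver]

The outermost head in the paraphrase is "weaver", modified by "desert boat valley lynx lamp".
"desert boat valley lynx lamp" → head "lamp" (specifically "valley lynx lamp"), modifier "desert boat".
"desert boat" → head "boat", modifier "desert".
"valley lynx lamp" → head "lamp" (specifically "lynx lamp"), modifier "valley".
"lynx lamp" → head "lamp", modifier "lynx".
So the structure is [[[desert boat] [valley [lynx lamp]]] weaver].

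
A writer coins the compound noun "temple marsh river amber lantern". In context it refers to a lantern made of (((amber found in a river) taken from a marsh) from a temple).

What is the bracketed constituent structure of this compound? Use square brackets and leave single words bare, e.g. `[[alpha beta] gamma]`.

[[temple [marsh [river amber]]] lantern]

The outermost head in the paraphrase is "lantern", modified by "temple marsh river amber".
Inside "temple marsh river amber": head "amber" (specifically "marsh river amber"), modifier "temple".
Inside "marsh river amber": head "amber" (specifically "river amber"), modifier "marsh".
Inside "river amber": head "amber", modifier "river".
Putting it together: [[temple [marsh [river amber]]] lantern].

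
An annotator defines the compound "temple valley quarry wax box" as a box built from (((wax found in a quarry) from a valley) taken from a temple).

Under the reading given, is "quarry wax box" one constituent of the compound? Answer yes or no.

The top-level split is [temple valley quarry wax] [box]; the full structure is [[temple [valley [quarry wax]]] box].
"quarry wax box" straddles a constituent boundary, so it is not a single unit.

no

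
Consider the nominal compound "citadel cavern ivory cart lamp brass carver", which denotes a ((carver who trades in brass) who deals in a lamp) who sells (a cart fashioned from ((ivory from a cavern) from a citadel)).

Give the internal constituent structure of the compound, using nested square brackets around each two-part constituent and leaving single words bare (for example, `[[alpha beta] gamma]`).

At the top level: head "carver" (specifically "lamp brass carver"); modifier "citadel cavern ivory cart".
"citadel cavern ivory cart" → head "cart", modifier "citadel cavern ivory".
"citadel cavern ivory" → head "ivory" (specifically "cavern ivory"), modifier "citadel".
"cavern ivory" → head "ivory", modifier "cavern".
"lamp brass carver" → head "carver" (specifically "brass carver"), modifier "lamp".
"brass carver" → head "carver", modifier "brass".
So the structure is [[[citadel [cavern ivory]] cart] [lamp [brass carver]]].

[[[citadel [cavern ivory]] cart] [lamp [brass carver]]]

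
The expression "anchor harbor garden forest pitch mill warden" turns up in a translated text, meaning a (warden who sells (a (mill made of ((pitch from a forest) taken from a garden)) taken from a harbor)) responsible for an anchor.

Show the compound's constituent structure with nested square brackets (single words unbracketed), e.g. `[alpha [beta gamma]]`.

At the top level: head "warden" (specifically "harbor garden forest pitch mill warden"); modifier "anchor".
"harbor garden forest pitch mill warden" → head "warden", modifier "harbor garden forest pitch mill".
"harbor garden forest pitch mill" → head "mill" (specifically "garden forest pitch mill"), modifier "harbor".
"garden forest pitch mill" → head "mill", modifier "garden forest pitch".
"garden forest pitch" → head "pitch" (specifically "forest pitch"), modifier "garden".
"forest pitch" → head "pitch", modifier "forest".
So the structure is [anchor [[harbor [[garden [forest pitch]] mill]] warden]].

[anchor [[harbor [[garden [forest pitch]] mill]] warden]]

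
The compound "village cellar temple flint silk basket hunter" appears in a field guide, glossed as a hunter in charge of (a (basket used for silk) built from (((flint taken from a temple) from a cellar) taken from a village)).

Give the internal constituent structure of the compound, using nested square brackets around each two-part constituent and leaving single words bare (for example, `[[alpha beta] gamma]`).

At the top level: head "hunter"; modifier "village cellar temple flint silk basket".
Inside "village cellar temple flint silk basket": head "basket" (specifically "silk basket"), modifier "village cellar temple flint".
Inside "village cellar temple flint": head "flint" (specifically "cellar temple flint"), modifier "village".
Inside "cellar temple flint": head "flint" (specifically "temple flint"), modifier "cellar".
Inside "temple flint": head "flint", modifier "temple".
Inside "silk basket": head "basket", modifier "silk".
So the structure is [[[village [cellar [temple flint]]] [silk basket]] hunter].

[[[village [cellar [temple flint]]] [silk basket]] hunter]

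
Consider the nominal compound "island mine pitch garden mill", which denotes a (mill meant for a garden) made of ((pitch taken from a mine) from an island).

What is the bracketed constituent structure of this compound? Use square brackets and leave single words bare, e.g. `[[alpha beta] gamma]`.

[[island [mine pitch]] [garden mill]]

At the top level: head "mill" (specifically "garden mill"); modifier "island mine pitch".
Inside "island mine pitch": head "pitch" (specifically "mine pitch"), modifier "island".
Inside "mine pitch": head "pitch", modifier "mine".
Inside "garden mill": head "mill", modifier "garden".
Assembled: [[island [mine pitch]] [garden mill]].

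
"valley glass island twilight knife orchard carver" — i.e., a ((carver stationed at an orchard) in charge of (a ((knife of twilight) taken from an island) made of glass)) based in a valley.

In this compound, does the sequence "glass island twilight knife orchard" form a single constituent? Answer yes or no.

The top-level split is [valley] [glass island twilight knife orchard carver]; the full structure is [valley [[glass [island [twilight knife]]] [orchard carver]]].
"glass island twilight knife orchard" straddles a constituent boundary, so it is not a single unit.

no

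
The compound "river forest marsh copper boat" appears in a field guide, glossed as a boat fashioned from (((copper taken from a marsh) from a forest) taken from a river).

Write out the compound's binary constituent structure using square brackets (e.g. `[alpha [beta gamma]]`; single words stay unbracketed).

[[river [forest [marsh copper]]] boat]

The outermost head in the paraphrase is "boat", modified by "river forest marsh copper".
Within "river forest marsh copper", the head is "copper" (specifically "forest marsh copper") and the modifier is "river".
Within "forest marsh copper", the head is "copper" (specifically "marsh copper") and the modifier is "forest".
Within "marsh copper", the head is "copper" and the modifier is "marsh".
So the structure is [[river [forest [marsh copper]]] boat].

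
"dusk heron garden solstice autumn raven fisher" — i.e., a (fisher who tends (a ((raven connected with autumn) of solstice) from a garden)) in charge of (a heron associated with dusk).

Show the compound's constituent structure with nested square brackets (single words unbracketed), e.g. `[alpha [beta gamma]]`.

[[dusk heron] [[garden [solstice [autumn raven]]] fisher]]

Overall it is a kind of fisher (specifically "garden solstice autumn raven fisher"); the modifier is "dusk heron".
"dusk heron" → head "heron", modifier "dusk".
"garden solstice autumn raven fisher" → head "fisher", modifier "garden solstice autumn raven".
"garden solstice autumn raven" → head "raven" (specifically "solstice autumn raven"), modifier "garden".
"solstice autumn raven" → head "raven" (specifically "autumn raven"), modifier "solstice".
"autumn raven" → head "raven", modifier "autumn".
Assembled: [[dusk heron] [[garden [solstice [autumn raven]]] fisher]].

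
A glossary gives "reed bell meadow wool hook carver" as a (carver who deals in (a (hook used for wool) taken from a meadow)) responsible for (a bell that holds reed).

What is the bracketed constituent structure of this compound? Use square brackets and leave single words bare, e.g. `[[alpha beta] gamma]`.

[[reed bell] [[meadow [wool hook]] carver]]

At the top level: head "carver" (specifically "meadow wool hook carver"); modifier "reed bell".
Within "reed bell", the head is "bell" and the modifier is "reed".
Within "meadow wool hook carver", the head is "carver" and the modifier is "meadow wool hook".
Within "meadow wool hook", the head is "hook" (specifically "wool hook") and the modifier is "meadow".
Within "wool hook", the head is "hook" and the modifier is "wool".
So the structure is [[reed bell] [[meadow [wool hook]] carver]].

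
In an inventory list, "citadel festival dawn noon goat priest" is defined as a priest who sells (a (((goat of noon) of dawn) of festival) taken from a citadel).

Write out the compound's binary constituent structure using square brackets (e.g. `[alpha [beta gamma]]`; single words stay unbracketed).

Whole compound: head "priest", modifier "citadel festival dawn noon goat".
"citadel festival dawn noon goat" → head "goat" (specifically "festival dawn noon goat"), modifier "citadel".
"festival dawn noon goat" → head "goat" (specifically "dawn noon goat"), modifier "festival".
"dawn noon goat" → head "goat" (specifically "noon goat"), modifier "dawn".
"noon goat" → head "goat", modifier "noon".
Assembled: [[citadel [festival [dawn [noon goat]]]] priest].

[[citadel [festival [dawn [noon goat]]]] priest]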